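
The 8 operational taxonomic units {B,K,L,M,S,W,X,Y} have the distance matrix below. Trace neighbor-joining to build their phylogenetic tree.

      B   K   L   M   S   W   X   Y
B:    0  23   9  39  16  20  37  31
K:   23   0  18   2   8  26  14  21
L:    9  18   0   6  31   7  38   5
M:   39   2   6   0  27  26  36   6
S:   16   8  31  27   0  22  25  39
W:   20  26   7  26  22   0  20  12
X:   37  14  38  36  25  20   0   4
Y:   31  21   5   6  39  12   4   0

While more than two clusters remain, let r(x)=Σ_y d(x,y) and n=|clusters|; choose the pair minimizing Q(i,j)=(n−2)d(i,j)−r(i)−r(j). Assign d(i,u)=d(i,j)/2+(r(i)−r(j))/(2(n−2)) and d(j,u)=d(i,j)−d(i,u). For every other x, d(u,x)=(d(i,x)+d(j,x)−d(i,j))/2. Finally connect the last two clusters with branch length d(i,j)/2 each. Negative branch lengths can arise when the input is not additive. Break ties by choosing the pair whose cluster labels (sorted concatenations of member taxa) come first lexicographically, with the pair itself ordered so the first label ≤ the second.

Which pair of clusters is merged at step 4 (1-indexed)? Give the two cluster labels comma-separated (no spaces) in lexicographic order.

step 1: merge (X,Y) at d=4, Q=-268; branch lengths X→20/3, Y→-8/3; new cluster XY
  updated: d(B,XY)=32, d(K,XY)=31/2, d(L,XY)=39/2, d(M,XY)=19, d(S,XY)=30, d(W,XY)=14
step 2: merge (K,M) at d=2, Q=-403/2; branch lengths K→-33/20, M→73/20; new cluster KM
  updated: d(B,KM)=30, d(KM,L)=11, d(KM,S)=33/2, d(KM,W)=25, d(KM,XY)=65/4
step 3: merge (B,S) at d=16, Q=-317/2; branch lengths B→111/16, S→145/16; new cluster BS
  updated: d(BS,KM)=61/4, d(BS,L)=12, d(BS,W)=13, d(BS,XY)=23
step 4: merge (KM,XY) at d=65/4, Q=-183/2; branch lengths KM→29/4, XY→9; new cluster KMXY
  updated: d(BS,KMXY)=11, d(KMXY,L)=57/8, d(KMXY,W)=91/8
step 5: merge (BS,KMXY) at d=11, Q=-87/2; branch lengths BS→57/8, KMXY→31/8; new cluster BKMSXY
  updated: d(BKMSXY,L)=65/16, d(BKMSXY,W)=107/16
step 6: merge (BKMSXY,L) at d=65/16, Q=-71/4; branch lengths BKMSXY→15/8, L→35/16; new cluster BKLMSXY
  updated: d(BKLMSXY,W)=77/16
step 7: merge (BKLMSXY,W) at d=77/16; branch lengths BKLMSXY→77/32, W→77/32; new cluster BKLMSWXY
final tree: ((((B:111/16,S:145/16):57/8,((K:-33/20,M:73/20):29/4,(X:20/3,Y:-8/3):9):31/8):15/8,L:35/16):77/32,W:77/32)
total length: 465/8

KM,XY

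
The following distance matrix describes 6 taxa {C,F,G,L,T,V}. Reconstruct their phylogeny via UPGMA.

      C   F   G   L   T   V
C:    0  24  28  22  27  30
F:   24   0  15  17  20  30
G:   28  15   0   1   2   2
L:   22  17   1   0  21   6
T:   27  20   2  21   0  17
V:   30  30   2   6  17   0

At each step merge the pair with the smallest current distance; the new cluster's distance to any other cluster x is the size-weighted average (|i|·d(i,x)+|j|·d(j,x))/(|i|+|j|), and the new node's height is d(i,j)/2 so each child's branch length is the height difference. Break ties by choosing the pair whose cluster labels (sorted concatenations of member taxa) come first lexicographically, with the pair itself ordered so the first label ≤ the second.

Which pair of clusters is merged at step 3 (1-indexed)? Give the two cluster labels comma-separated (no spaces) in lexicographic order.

GLV,T

step 1: merge (G,L) at d=1; branch lengths G→1/2, L→1/2; new cluster GL
  updated: d(C,GL)=25, d(F,GL)=16, d(GL,T)=23/2, d(GL,V)=4
step 2: merge (GL,V) at d=4; branch lengths GL→3/2, V→2; new cluster GLV
  updated: d(C,GLV)=80/3, d(F,GLV)=62/3, d(GLV,T)=40/3
step 3: merge (GLV,T) at d=40/3; branch lengths GLV→14/3, T→20/3; new cluster GLTV
  updated: d(C,GLTV)=107/4, d(F,GLTV)=41/2
step 4: merge (F,GLTV) at d=41/2; branch lengths F→41/4, GLTV→43/12; new cluster FGLTV
  updated: d(C,FGLTV)=131/5
step 5: merge (C,FGLTV) at d=131/5; branch lengths C→131/10, FGLTV→57/20; new cluster CFGLTV
final tree: (C:131/10,(F:41/4,(((G:1/2,L:1/2):3/2,V:2):14/3,T:20/3):43/12):57/20)
total length: 2737/60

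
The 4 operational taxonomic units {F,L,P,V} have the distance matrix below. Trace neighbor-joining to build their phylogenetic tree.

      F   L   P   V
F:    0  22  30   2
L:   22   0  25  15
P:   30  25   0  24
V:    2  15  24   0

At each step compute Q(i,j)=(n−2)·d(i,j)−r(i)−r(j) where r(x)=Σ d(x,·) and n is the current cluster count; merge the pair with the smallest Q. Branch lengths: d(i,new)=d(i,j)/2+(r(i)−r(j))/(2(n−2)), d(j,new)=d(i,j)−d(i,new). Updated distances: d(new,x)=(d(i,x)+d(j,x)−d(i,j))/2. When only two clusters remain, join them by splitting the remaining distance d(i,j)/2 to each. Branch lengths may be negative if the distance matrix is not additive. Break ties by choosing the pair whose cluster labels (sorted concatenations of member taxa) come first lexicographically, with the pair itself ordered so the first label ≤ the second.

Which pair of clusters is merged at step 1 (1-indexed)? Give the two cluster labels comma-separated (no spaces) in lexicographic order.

F,V

1. join F+V (d=2, Q=-91) ⇒ FV; edges |F|=17/4, |V|=-9/4
  updated: d(FV,L)=35/2, d(FV,P)=26
2. join FV+L (d=35/2, Q=-137/2) ⇒ FLV; edges |FV|=37/4, |L|=33/4
  updated: d(FLV,P)=67/4
3. join FLV+P (d=67/4) ⇒ FLPV; edges |FLV|=67/8, |P|=67/8
final tree: (((F:17/4,V:-9/4):37/4,L:33/4):67/8,P:67/8)
total length: 145/4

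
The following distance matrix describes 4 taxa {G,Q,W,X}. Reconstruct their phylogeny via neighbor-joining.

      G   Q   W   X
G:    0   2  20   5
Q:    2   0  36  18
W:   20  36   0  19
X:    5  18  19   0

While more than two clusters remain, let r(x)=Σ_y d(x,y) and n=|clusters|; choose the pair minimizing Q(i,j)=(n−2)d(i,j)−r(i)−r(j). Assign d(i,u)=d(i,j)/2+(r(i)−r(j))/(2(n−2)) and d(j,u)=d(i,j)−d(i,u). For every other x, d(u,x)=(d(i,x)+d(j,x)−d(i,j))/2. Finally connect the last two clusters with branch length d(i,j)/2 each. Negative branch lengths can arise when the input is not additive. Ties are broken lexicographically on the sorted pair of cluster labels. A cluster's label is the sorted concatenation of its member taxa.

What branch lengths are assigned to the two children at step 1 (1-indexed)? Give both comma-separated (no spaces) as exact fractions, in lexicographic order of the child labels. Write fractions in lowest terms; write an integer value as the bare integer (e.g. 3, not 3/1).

1. join G+Q (d=2, Q=-79) ⇒ GQ; edges |G|=-25/4, |Q|=33/4
  updated: d(GQ,W)=27, d(GQ,X)=21/2
2. join GQ+W (d=27, Q=-113/2) ⇒ GQW; edges |GQ|=37/4, |W|=71/4
  updated: d(GQW,X)=5/4
3. join GQW+X (d=5/4) ⇒ GQWX; edges |GQW|=5/8, |X|=5/8
final tree: (((G:-25/4,Q:33/4):37/4,W:71/4):5/8,X:5/8)
total length: 121/4

-25/4,33/4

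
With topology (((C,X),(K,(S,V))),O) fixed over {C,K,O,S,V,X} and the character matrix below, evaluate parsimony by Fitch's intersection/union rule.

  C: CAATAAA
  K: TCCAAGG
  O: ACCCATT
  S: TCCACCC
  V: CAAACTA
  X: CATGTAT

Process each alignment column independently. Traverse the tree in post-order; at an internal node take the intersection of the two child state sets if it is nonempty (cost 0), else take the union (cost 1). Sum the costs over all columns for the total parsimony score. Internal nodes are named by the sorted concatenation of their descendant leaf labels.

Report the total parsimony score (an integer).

20

site 0, node CX: C={C} ∩ X={C} → {C} (+0)
site 0, node SV: S={T} ∪ V={C} → {C,T} (+1)
site 0, node KSV: K={T} ∩ SV={C,T} → {T} (+0)
site 0, node CKSVX: CX={C} ∪ KSV={T} → {C,T} (+1)
site 0, node CKOSVX: CKSVX={C,T} ∪ O={A} → {A,C,T} (+1)
site 1, node CX: C={A} ∩ X={A} → {A} (+0)
site 1, node SV: S={C} ∪ V={A} → {A,C} (+1)
site 1, node KSV: K={C} ∩ SV={A,C} → {C} (+0)
site 1, node CKSVX: CX={A} ∪ KSV={C} → {A,C} (+1)
site 1, node CKOSVX: CKSVX={A,C} ∩ O={C} → {C} (+0)
site 2, node CX: C={A} ∪ X={T} → {A,T} (+1)
site 2, node SV: S={C} ∪ V={A} → {A,C} (+1)
site 2, node KSV: K={C} ∩ SV={A,C} → {C} (+0)
site 2, node CKSVX: CX={A,T} ∪ KSV={C} → {A,C,T} (+1)
site 2, node CKOSVX: CKSVX={A,C,T} ∩ O={C} → {C} (+0)
site 3, node CX: C={T} ∪ X={G} → {G,T} (+1)
site 3, node SV: S={A} ∩ V={A} → {A} (+0)
site 3, node KSV: K={A} ∩ SV={A} → {A} (+0)
site 3, node CKSVX: CX={G,T} ∪ KSV={A} → {A,G,T} (+1)
site 3, node CKOSVX: CKSVX={A,G,T} ∪ O={C} → {A,C,G,T} (+1)
site 4, node CX: C={A} ∪ X={T} → {A,T} (+1)
site 4, node SV: S={C} ∩ V={C} → {C} (+0)
site 4, node KSV: K={A} ∪ SV={C} → {A,C} (+1)
site 4, node CKSVX: CX={A,T} ∩ KSV={A,C} → {A} (+0)
site 4, node CKOSVX: CKSVX={A} ∩ O={A} → {A} (+0)
site 5, node CX: C={A} ∩ X={A} → {A} (+0)
site 5, node SV: S={C} ∪ V={T} → {C,T} (+1)
site 5, node KSV: K={G} ∪ SV={C,T} → {C,G,T} (+1)
site 5, node CKSVX: CX={A} ∪ KSV={C,G,T} → {A,C,G,T} (+1)
site 5, node CKOSVX: CKSVX={A,C,G,T} ∩ O={T} → {T} (+0)
site 6, node CX: C={A} ∪ X={T} → {A,T} (+1)
site 6, node SV: S={C} ∪ V={A} → {A,C} (+1)
site 6, node KSV: K={G} ∪ SV={A,C} → {A,C,G} (+1)
site 6, node CKSVX: CX={A,T} ∩ KSV={A,C,G} → {A} (+0)
site 6, node CKOSVX: CKSVX={A} ∪ O={T} → {A,T} (+1)
per-site changes: [3, 2, 3, 3, 2, 3, 4]; total = 20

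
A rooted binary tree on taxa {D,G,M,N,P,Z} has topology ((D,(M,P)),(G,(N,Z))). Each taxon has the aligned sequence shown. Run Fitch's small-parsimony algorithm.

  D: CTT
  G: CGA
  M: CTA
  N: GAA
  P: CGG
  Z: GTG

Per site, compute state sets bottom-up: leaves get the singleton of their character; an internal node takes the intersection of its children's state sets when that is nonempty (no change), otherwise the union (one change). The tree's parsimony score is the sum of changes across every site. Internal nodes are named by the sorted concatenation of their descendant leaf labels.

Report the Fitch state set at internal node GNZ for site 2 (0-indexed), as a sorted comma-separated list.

MP@0: {C} ∩ {C} = {C} (intersection, +0)
DMP@0: {C} ∩ {C} = {C} (intersection, +0)
NZ@0: {G} ∩ {G} = {G} (intersection, +0)
GNZ@0: {C} ∪ {G} = {C,G} (union, +1)
DGMNPZ@0: {C} ∩ {C,G} = {C} (intersection, +0)
MP@1: {T} ∪ {G} = {G,T} (union, +1)
DMP@1: {T} ∩ {G,T} = {T} (intersection, +0)
NZ@1: {A} ∪ {T} = {A,T} (union, +1)
GNZ@1: {G} ∪ {A,T} = {A,G,T} (union, +1)
DGMNPZ@1: {T} ∩ {A,G,T} = {T} (intersection, +0)
MP@2: {A} ∪ {G} = {A,G} (union, +1)
DMP@2: {T} ∪ {A,G} = {A,G,T} (union, +1)
NZ@2: {A} ∪ {G} = {A,G} (union, +1)
GNZ@2: {A} ∩ {A,G} = {A} (intersection, +0)
DGMNPZ@2: {A,G,T} ∩ {A} = {A} (intersection, +0)
per-site changes: [1, 3, 3]; total = 7

A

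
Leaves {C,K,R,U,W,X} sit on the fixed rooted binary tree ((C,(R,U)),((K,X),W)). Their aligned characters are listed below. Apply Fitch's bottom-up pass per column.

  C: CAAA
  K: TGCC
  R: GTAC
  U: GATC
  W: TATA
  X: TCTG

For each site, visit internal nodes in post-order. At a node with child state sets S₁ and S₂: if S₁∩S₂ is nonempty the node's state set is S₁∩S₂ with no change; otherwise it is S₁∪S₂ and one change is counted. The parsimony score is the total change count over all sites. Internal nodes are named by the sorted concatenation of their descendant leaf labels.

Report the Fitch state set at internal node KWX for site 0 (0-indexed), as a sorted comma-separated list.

RU@0: {G} ∩ {G} = {G} (intersection, +0)
CRU@0: {C} ∪ {G} = {C,G} (union, +1)
KX@0: {T} ∩ {T} = {T} (intersection, +0)
KWX@0: {T} ∩ {T} = {T} (intersection, +0)
CKRUWX@0: {C,G} ∪ {T} = {C,G,T} (union, +1)
RU@1: {T} ∪ {A} = {A,T} (union, +1)
CRU@1: {A} ∩ {A,T} = {A} (intersection, +0)
KX@1: {G} ∪ {C} = {C,G} (union, +1)
KWX@1: {C,G} ∪ {A} = {A,C,G} (union, +1)
CKRUWX@1: {A} ∩ {A,C,G} = {A} (intersection, +0)
RU@2: {A} ∪ {T} = {A,T} (union, +1)
CRU@2: {A} ∩ {A,T} = {A} (intersection, +0)
KX@2: {C} ∪ {T} = {C,T} (union, +1)
KWX@2: {C,T} ∩ {T} = {T} (intersection, +0)
CKRUWX@2: {A} ∪ {T} = {A,T} (union, +1)
RU@3: {C} ∩ {C} = {C} (intersection, +0)
CRU@3: {A} ∪ {C} = {A,C} (union, +1)
KX@3: {C} ∪ {G} = {C,G} (union, +1)
KWX@3: {C,G} ∪ {A} = {A,C,G} (union, +1)
CKRUWX@3: {A,C} ∩ {A,C,G} = {A,C} (intersection, +0)
per-site changes: [2, 3, 3, 3]; total = 11

T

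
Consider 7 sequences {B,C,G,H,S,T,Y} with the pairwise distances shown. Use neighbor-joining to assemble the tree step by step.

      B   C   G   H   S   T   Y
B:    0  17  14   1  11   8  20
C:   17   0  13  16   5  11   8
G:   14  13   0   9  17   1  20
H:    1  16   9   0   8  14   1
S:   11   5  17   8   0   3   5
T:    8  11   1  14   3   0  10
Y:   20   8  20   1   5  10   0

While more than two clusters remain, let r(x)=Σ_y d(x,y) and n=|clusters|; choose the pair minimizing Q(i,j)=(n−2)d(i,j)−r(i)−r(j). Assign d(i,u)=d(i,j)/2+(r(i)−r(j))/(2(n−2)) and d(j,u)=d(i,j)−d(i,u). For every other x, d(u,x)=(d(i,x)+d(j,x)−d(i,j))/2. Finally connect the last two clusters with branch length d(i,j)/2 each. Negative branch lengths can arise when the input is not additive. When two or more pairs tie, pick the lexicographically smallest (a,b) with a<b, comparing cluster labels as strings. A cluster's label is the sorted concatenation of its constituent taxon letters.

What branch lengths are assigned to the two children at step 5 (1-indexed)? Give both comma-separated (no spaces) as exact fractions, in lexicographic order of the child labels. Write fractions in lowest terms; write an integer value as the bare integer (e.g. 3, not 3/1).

step 1: merge (G,T) at d=1, Q=-116; branch lengths G→16/5, T→-11/5; new cluster GT
  updated: d(B,GT)=21/2, d(C,GT)=23/2, d(GT,H)=11, d(GT,S)=19/2, d(GT,Y)=29/2
step 2: merge (B,H) at d=1, Q=-185/2; branch lengths B→53/16, H→-37/16; new cluster BH
  updated: d(BH,C)=16, d(BH,GT)=41/4, d(BH,S)=9, d(BH,Y)=10
step 3: merge (BH,GT) at d=41/4, Q=-241/4; branch lengths BH→121/24, GT→125/24; new cluster BGHT
  updated: d(BGHT,C)=69/8, d(BGHT,S)=33/8, d(BGHT,Y)=57/8
step 4: merge (BGHT,S) at d=33/8, Q=-103/4; branch lengths BGHT→7/2, S→5/8; new cluster BGHST
  updated: d(BGHST,C)=19/4, d(BGHST,Y)=4
step 5: merge (BGHST,C) at d=19/4, Q=-67/4; branch lengths BGHST→3/8, C→35/8; new cluster BCGHST
  updated: d(BCGHST,Y)=29/8
step 6: merge (BCGHST,Y) at d=29/8; branch lengths BCGHST→29/16, Y→29/16; new cluster BCGHSTY
final tree: (((((B:53/16,H:-37/16):121/24,(G:16/5,T:-11/5):125/24):7/2,S:5/8):3/8,C:35/8):29/16,Y:29/16)
total length: 99/4

3/8,35/8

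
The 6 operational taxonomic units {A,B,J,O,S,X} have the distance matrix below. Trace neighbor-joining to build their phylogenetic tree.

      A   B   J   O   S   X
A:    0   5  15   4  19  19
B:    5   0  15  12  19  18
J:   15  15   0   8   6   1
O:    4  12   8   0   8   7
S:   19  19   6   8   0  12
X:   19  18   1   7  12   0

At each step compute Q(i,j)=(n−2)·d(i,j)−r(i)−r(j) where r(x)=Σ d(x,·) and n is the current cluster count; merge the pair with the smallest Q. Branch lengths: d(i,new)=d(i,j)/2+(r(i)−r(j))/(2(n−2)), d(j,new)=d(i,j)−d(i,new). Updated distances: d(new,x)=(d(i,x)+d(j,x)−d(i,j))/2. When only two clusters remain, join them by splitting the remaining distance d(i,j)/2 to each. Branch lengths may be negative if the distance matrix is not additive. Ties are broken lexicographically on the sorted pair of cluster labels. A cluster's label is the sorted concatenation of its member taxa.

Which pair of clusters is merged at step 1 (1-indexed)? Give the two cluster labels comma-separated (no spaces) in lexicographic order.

A,B

1. join A+B (d=5, Q=-111) ⇒ AB; edges |A|=13/8, |B|=27/8
  updated: d(AB,J)=25/2, d(AB,O)=11/2, d(AB,S)=33/2, d(AB,X)=16
2. join AB+O (d=11/2, Q=-125/2) ⇒ ABO; edges |AB|=77/12, |O|=-11/12
  updated: d(ABO,J)=15/2, d(ABO,S)=19/2, d(ABO,X)=35/4
3. join ABO+S (d=19/2, Q=-137/4) ⇒ ABOS; edges |ABO|=69/16, |S|=83/16
  updated: d(ABOS,J)=2, d(ABOS,X)=45/8
4. join ABOS+J (d=2, Q=-69/8) ⇒ ABJOS; edges |ABOS|=53/16, |J|=-21/16
  updated: d(ABJOS,X)=37/16
5. join ABJOS+X (d=37/16) ⇒ ABJOSX; edges |ABJOS|=37/32, |X|=37/32
final tree: (((((A:13/8,B:27/8):77/12,O:-11/12):69/16,S:83/16):53/16,J:-21/16):37/32,X:37/32)
total length: 389/16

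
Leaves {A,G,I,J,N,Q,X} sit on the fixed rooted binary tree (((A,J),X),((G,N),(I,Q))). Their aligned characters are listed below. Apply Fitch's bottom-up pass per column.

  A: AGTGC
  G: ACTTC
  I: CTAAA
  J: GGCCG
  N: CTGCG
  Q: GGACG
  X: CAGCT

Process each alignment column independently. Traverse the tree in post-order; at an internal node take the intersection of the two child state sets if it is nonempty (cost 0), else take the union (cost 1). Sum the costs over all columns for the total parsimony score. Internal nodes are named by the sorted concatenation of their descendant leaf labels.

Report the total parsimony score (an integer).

AJ@0: {A} ∪ {G} = {A,G} (union, +1)
AJX@0: {A,G} ∪ {C} = {A,C,G} (union, +1)
GN@0: {A} ∪ {C} = {A,C} (union, +1)
IQ@0: {C} ∪ {G} = {C,G} (union, +1)
GINQ@0: {A,C} ∩ {C,G} = {C} (intersection, +0)
AGIJNQX@0: {A,C,G} ∩ {C} = {C} (intersection, +0)
AJ@1: {G} ∩ {G} = {G} (intersection, +0)
AJX@1: {G} ∪ {A} = {A,G} (union, +1)
GN@1: {C} ∪ {T} = {C,T} (union, +1)
IQ@1: {T} ∪ {G} = {G,T} (union, +1)
GINQ@1: {C,T} ∩ {G,T} = {T} (intersection, +0)
AGIJNQX@1: {A,G} ∪ {T} = {A,G,T} (union, +1)
AJ@2: {T} ∪ {C} = {C,T} (union, +1)
AJX@2: {C,T} ∪ {G} = {C,G,T} (union, +1)
GN@2: {T} ∪ {G} = {G,T} (union, +1)
IQ@2: {A} ∩ {A} = {A} (intersection, +0)
GINQ@2: {G,T} ∪ {A} = {A,G,T} (union, +1)
AGIJNQX@2: {C,G,T} ∩ {A,G,T} = {G,T} (intersection, +0)
AJ@3: {G} ∪ {C} = {C,G} (union, +1)
AJX@3: {C,G} ∩ {C} = {C} (intersection, +0)
GN@3: {T} ∪ {C} = {C,T} (union, +1)
IQ@3: {A} ∪ {C} = {A,C} (union, +1)
GINQ@3: {C,T} ∩ {A,C} = {C} (intersection, +0)
AGIJNQX@3: {C} ∩ {C} = {C} (intersection, +0)
AJ@4: {C} ∪ {G} = {C,G} (union, +1)
AJX@4: {C,G} ∪ {T} = {C,G,T} (union, +1)
GN@4: {C} ∪ {G} = {C,G} (union, +1)
IQ@4: {A} ∪ {G} = {A,G} (union, +1)
GINQ@4: {C,G} ∩ {A,G} = {G} (intersection, +0)
AGIJNQX@4: {C,G,T} ∩ {G} = {G} (intersection, +0)
per-site changes: [4, 4, 4, 3, 4]; total = 19

19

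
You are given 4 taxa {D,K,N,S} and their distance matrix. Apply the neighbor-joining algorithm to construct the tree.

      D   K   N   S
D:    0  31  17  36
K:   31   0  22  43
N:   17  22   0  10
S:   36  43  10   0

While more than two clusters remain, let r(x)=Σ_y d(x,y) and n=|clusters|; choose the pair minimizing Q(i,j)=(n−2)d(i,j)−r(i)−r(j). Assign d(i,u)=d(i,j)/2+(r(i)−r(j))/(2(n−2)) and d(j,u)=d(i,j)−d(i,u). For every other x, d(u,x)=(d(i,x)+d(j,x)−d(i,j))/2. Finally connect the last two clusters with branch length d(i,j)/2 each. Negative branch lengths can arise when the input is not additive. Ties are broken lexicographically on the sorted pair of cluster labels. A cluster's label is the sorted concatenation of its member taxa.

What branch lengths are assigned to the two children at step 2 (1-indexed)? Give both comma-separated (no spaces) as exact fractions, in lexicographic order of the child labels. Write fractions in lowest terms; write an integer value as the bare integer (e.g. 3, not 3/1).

9,-5

step 1: merge (D,K) at d=31, Q=-118; branch lengths D→25/2, K→37/2; new cluster DK
  updated: d(DK,N)=4, d(DK,S)=24
step 2: merge (DK,N) at d=4, Q=-38; branch lengths DK→9, N→-5; new cluster DKN
  updated: d(DKN,S)=15
step 3: merge (DKN,S) at d=15; branch lengths DKN→15/2, S→15/2; new cluster DKNS
final tree: (((D:25/2,K:37/2):9,N:-5):15/2,S:15/2)
total length: 50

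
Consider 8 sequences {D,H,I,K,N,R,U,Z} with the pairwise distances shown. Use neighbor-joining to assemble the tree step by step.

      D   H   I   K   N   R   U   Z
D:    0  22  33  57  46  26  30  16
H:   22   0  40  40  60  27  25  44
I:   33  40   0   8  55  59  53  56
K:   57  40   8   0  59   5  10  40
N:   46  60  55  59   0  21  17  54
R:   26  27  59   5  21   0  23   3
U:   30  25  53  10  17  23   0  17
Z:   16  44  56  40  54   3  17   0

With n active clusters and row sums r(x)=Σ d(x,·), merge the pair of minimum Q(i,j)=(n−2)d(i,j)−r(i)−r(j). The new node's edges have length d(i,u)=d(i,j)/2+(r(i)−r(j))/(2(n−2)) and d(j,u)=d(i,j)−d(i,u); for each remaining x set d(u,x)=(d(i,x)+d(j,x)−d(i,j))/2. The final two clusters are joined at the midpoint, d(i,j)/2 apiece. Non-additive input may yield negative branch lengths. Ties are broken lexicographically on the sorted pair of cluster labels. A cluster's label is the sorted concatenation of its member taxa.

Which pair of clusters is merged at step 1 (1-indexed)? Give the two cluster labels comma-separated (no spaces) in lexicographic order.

1. join I+K (d=8, Q=-475) ⇒ IK; edges |I|=133/12, |K|=-37/12
  updated: d(D,IK)=41, d(H,IK)=36, d(IK,N)=53, d(IK,R)=28, d(IK,U)=55/2, d(IK,Z)=44
2. join N+U (d=17, Q=-611/2) ⇒ NU; edges |N|=393/20, |U|=-53/20
  updated: d(D,NU)=59/2, d(H,NU)=34, d(IK,NU)=127/4, d(NU,R)=27/2, d(NU,Z)=27
3. join R+Z (d=3, Q=-439/2) ⇒ RZ; edges |R|=-49/16, |Z|=97/16
  updated: d(D,RZ)=39/2, d(H,RZ)=34, d(IK,RZ)=69/2, d(NU,RZ)=75/4
4. join D+H (d=22, Q=-172) ⇒ DH; edges |D|=26/3, |H|=40/3
  updated: d(DH,IK)=55/2, d(DH,NU)=83/4, d(DH,RZ)=63/4
5. join DH+IK (d=55/2, Q=-411/4) ⇒ DHIK; edges |DH|=101/16, |IK|=339/16
  updated: d(DHIK,NU)=25/2, d(DHIK,RZ)=91/8
6. join DHIK+NU (d=25/2, Q=-341/8) ⇒ DHIKNU; edges |DHIK|=41/16, |NU|=159/16
  updated: d(DHIKNU,RZ)=141/16
7. join DHIKNU+RZ (d=141/16) ⇒ DHIKNRUZ; edges |DHIKNU|=141/32, |RZ|=141/32
final tree: ((((D:26/3,H:40/3):101/16,(I:133/12,K:-37/12):339/16):41/16,(N:393/20,U:-53/20):159/16):141/32,(R:-49/16,Z:97/16):141/32)
total length: 1581/16

I,K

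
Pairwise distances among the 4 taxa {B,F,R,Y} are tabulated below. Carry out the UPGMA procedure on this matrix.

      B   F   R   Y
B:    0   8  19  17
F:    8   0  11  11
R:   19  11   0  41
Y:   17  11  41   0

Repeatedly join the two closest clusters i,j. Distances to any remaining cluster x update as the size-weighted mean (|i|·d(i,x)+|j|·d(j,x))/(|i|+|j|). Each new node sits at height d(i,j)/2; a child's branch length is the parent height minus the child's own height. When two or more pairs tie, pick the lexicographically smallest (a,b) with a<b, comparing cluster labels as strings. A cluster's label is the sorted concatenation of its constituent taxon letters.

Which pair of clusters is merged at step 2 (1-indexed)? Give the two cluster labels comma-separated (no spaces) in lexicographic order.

BF,Y

1. join B+F (d=8) ⇒ BF; edges |B|=4, |F|=4
  updated: d(BF,R)=15, d(BF,Y)=14
2. join BF+Y (d=14) ⇒ BFY; edges |BF|=3, |Y|=7
  updated: d(BFY,R)=71/3
3. join BFY+R (d=71/3) ⇒ BFRY; edges |BFY|=29/6, |R|=71/6
final tree: (((B:4,F:4):3,Y:7):29/6,R:71/6)
total length: 104/3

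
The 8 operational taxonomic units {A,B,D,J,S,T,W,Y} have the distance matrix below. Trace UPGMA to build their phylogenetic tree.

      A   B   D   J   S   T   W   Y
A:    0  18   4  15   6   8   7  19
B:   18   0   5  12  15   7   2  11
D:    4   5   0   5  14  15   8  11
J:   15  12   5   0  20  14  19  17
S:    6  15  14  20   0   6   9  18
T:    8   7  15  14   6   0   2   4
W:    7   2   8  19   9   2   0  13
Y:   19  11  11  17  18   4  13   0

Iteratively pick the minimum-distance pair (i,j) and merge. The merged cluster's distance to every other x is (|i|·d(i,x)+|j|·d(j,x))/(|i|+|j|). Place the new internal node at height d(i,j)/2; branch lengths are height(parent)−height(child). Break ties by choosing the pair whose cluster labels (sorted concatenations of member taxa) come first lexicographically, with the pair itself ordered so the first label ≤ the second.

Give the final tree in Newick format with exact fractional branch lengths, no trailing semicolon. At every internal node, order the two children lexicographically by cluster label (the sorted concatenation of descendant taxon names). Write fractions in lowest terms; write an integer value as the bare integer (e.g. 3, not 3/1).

(((A:2,D:2):3,J:5):43/30,(((B:1,W:1):25/8,(T:2,Y:2):17/8):15/8,S:6):13/30)

1. join B+W (d=2) ⇒ BW; edges |B|=1, |W|=1
  updated: d(A,BW)=25/2, d(BW,D)=13/2, d(BW,J)=31/2, d(BW,S)=12, d(BW,T)=9/2, d(BW,Y)=12
2. join A+D (d=4) ⇒ AD; edges |A|=2, |D|=2
  updated: d(AD,BW)=19/2, d(AD,J)=10, d(AD,S)=10, d(AD,T)=23/2, d(AD,Y)=15
3. join T+Y (d=4) ⇒ TY; edges |T|=2, |Y|=2
  updated: d(AD,TY)=53/4, d(BW,TY)=33/4, d(J,TY)=31/2, d(S,TY)=12
4. join BW+TY (d=33/4) ⇒ BTWY; edges |BW|=25/8, |TY|=17/8
  updated: d(AD,BTWY)=91/8, d(BTWY,J)=31/2, d(BTWY,S)=12
5. join AD+J (d=10) ⇒ ADJ; edges |AD|=3, |J|=5
  updated: d(ADJ,BTWY)=51/4, d(ADJ,S)=40/3
6. join BTWY+S (d=12) ⇒ BSTWY; edges |BTWY|=15/8, |S|=6
  updated: d(ADJ,BSTWY)=193/15
7. join ADJ+BSTWY (d=193/15) ⇒ ABDJSTWY; edges |ADJ|=43/30, |BSTWY|=13/30
final tree: (((A:2,D:2):3,J:5):43/30,(((B:1,W:1):25/8,(T:2,Y:2):17/8):15/8,S:6):13/30)
total length: 3959/120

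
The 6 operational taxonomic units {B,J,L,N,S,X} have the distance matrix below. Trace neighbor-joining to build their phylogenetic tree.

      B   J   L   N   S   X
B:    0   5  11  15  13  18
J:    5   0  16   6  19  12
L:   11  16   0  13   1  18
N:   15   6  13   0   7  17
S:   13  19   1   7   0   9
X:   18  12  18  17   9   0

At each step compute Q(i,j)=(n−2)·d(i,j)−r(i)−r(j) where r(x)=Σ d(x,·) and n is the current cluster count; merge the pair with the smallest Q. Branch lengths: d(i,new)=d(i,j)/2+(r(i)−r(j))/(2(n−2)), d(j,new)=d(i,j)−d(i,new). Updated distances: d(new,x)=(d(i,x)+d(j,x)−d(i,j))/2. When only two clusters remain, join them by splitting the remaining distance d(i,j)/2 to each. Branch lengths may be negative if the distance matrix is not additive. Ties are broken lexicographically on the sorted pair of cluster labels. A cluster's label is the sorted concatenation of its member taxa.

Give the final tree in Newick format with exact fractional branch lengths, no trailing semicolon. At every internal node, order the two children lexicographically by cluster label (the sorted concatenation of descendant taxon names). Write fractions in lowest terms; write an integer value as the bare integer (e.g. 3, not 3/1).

step 1: merge (L,S) at d=1, Q=-104; branch lengths L→7/4, S→-3/4; new cluster LS
  updated: d(B,LS)=23/2, d(J,LS)=17, d(LS,N)=19/2, d(LS,X)=13
step 2: merge (B,J) at d=5, Q=-149/2; branch lengths B→49/12, J→11/12; new cluster BJ
  updated: d(BJ,LS)=47/4, d(BJ,N)=8, d(BJ,X)=25/2
step 3: merge (BJ,N) at d=8, Q=-203/4; branch lengths BJ→55/16, N→73/16; new cluster BJN
  updated: d(BJN,LS)=53/8, d(BJN,X)=43/4
step 4: merge (BJN,LS) at d=53/8, Q=-243/8; branch lengths BJN→35/16, LS→71/16; new cluster BJLNS
  updated: d(BJLNS,X)=137/16
step 5: merge (BJLNS,X) at d=137/16; branch lengths BJLNS→137/32, X→137/32; new cluster BJLNSX
final tree: ((((B:49/12,J:11/12):55/16,N:73/16):35/16,(L:7/4,S:-3/4):71/16):137/32,X:137/32)
total length: 467/16

((((B:49/12,J:11/12):55/16,N:73/16):35/16,(L:7/4,S:-3/4):71/16):137/32,X:137/32)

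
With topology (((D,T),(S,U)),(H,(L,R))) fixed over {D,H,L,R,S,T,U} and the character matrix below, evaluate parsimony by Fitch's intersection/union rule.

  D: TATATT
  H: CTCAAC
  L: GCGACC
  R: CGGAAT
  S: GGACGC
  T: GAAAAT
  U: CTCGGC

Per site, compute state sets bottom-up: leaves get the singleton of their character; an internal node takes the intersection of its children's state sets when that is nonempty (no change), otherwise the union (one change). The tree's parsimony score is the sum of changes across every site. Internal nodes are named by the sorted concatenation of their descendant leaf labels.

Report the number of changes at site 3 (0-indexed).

2

[col 0] DT: children D:{T}, T:{G} ∪→ {G,T}; cost 1
[col 0] SU: children S:{G}, U:{C} ∪→ {C,G}; cost 1
[col 0] DSTU: children DT:{G,T}, SU:{C,G} ∩→ {G}; cost 0
[col 0] LR: children L:{G}, R:{C} ∪→ {C,G}; cost 1
[col 0] HLR: children H:{C}, LR:{C,G} ∩→ {C}; cost 0
[col 0] DHLRSTU: children DSTU:{G}, HLR:{C} ∪→ {C,G}; cost 1
[col 1] DT: children D:{A}, T:{A} ∩→ {A}; cost 0
[col 1] SU: children S:{G}, U:{T} ∪→ {G,T}; cost 1
[col 1] DSTU: children DT:{A}, SU:{G,T} ∪→ {A,G,T}; cost 1
[col 1] LR: children L:{C}, R:{G} ∪→ {C,G}; cost 1
[col 1] HLR: children H:{T}, LR:{C,G} ∪→ {C,G,T}; cost 1
[col 1] DHLRSTU: children DSTU:{A,G,T}, HLR:{C,G,T} ∩→ {G,T}; cost 0
[col 2] DT: children D:{T}, T:{A} ∪→ {A,T}; cost 1
[col 2] SU: children S:{A}, U:{C} ∪→ {A,C}; cost 1
[col 2] DSTU: children DT:{A,T}, SU:{A,C} ∩→ {A}; cost 0
[col 2] LR: children L:{G}, R:{G} ∩→ {G}; cost 0
[col 2] HLR: children H:{C}, LR:{G} ∪→ {C,G}; cost 1
[col 2] DHLRSTU: children DSTU:{A}, HLR:{C,G} ∪→ {A,C,G}; cost 1
[col 3] DT: children D:{A}, T:{A} ∩→ {A}; cost 0
[col 3] SU: children S:{C}, U:{G} ∪→ {C,G}; cost 1
[col 3] DSTU: children DT:{A}, SU:{C,G} ∪→ {A,C,G}; cost 1
[col 3] LR: children L:{A}, R:{A} ∩→ {A}; cost 0
[col 3] HLR: children H:{A}, LR:{A} ∩→ {A}; cost 0
[col 3] DHLRSTU: children DSTU:{A,C,G}, HLR:{A} ∩→ {A}; cost 0
[col 4] DT: children D:{T}, T:{A} ∪→ {A,T}; cost 1
[col 4] SU: children S:{G}, U:{G} ∩→ {G}; cost 0
[col 4] DSTU: children DT:{A,T}, SU:{G} ∪→ {A,G,T}; cost 1
[col 4] LR: children L:{C}, R:{A} ∪→ {A,C}; cost 1
[col 4] HLR: children H:{A}, LR:{A,C} ∩→ {A}; cost 0
[col 4] DHLRSTU: children DSTU:{A,G,T}, HLR:{A} ∩→ {A}; cost 0
[col 5] DT: children D:{T}, T:{T} ∩→ {T}; cost 0
[col 5] SU: children S:{C}, U:{C} ∩→ {C}; cost 0
[col 5] DSTU: children DT:{T}, SU:{C} ∪→ {C,T}; cost 1
[col 5] LR: children L:{C}, R:{T} ∪→ {C,T}; cost 1
[col 5] HLR: children H:{C}, LR:{C,T} ∩→ {C}; cost 0
[col 5] DHLRSTU: children DSTU:{C,T}, HLR:{C} ∩→ {C}; cost 0
per-site changes: [4, 4, 4, 2, 3, 2]; total = 19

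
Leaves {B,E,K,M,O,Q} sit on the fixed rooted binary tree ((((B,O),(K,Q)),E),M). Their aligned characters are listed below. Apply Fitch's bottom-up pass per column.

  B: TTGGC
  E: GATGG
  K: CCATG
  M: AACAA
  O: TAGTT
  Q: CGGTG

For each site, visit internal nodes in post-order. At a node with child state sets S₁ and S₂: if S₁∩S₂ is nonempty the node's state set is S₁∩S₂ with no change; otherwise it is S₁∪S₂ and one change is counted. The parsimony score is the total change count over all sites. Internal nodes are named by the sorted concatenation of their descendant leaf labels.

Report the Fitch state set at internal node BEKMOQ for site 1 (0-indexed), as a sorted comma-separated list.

A

[col 0] BO: children B:{T}, O:{T} ∩→ {T}; cost 0
[col 0] KQ: children K:{C}, Q:{C} ∩→ {C}; cost 0
[col 0] BKOQ: children BO:{T}, KQ:{C} ∪→ {C,T}; cost 1
[col 0] BEKOQ: children BKOQ:{C,T}, E:{G} ∪→ {C,G,T}; cost 1
[col 0] BEKMOQ: children BEKOQ:{C,G,T}, M:{A} ∪→ {A,C,G,T}; cost 1
[col 1] BO: children B:{T}, O:{A} ∪→ {A,T}; cost 1
[col 1] KQ: children K:{C}, Q:{G} ∪→ {C,G}; cost 1
[col 1] BKOQ: children BO:{A,T}, KQ:{C,G} ∪→ {A,C,G,T}; cost 1
[col 1] BEKOQ: children BKOQ:{A,C,G,T}, E:{A} ∩→ {A}; cost 0
[col 1] BEKMOQ: children BEKOQ:{A}, M:{A} ∩→ {A}; cost 0
[col 2] BO: children B:{G}, O:{G} ∩→ {G}; cost 0
[col 2] KQ: children K:{A}, Q:{G} ∪→ {A,G}; cost 1
[col 2] BKOQ: children BO:{G}, KQ:{A,G} ∩→ {G}; cost 0
[col 2] BEKOQ: children BKOQ:{G}, E:{T} ∪→ {G,T}; cost 1
[col 2] BEKMOQ: children BEKOQ:{G,T}, M:{C} ∪→ {C,G,T}; cost 1
[col 3] BO: children B:{G}, O:{T} ∪→ {G,T}; cost 1
[col 3] KQ: children K:{T}, Q:{T} ∩→ {T}; cost 0
[col 3] BKOQ: children BO:{G,T}, KQ:{T} ∩→ {T}; cost 0
[col 3] BEKOQ: children BKOQ:{T}, E:{G} ∪→ {G,T}; cost 1
[col 3] BEKMOQ: children BEKOQ:{G,T}, M:{A} ∪→ {A,G,T}; cost 1
[col 4] BO: children B:{C}, O:{T} ∪→ {C,T}; cost 1
[col 4] KQ: children K:{G}, Q:{G} ∩→ {G}; cost 0
[col 4] BKOQ: children BO:{C,T}, KQ:{G} ∪→ {C,G,T}; cost 1
[col 4] BEKOQ: children BKOQ:{C,G,T}, E:{G} ∩→ {G}; cost 0
[col 4] BEKMOQ: children BEKOQ:{G}, M:{A} ∪→ {A,G}; cost 1
per-site changes: [3, 3, 3, 3, 3]; total = 15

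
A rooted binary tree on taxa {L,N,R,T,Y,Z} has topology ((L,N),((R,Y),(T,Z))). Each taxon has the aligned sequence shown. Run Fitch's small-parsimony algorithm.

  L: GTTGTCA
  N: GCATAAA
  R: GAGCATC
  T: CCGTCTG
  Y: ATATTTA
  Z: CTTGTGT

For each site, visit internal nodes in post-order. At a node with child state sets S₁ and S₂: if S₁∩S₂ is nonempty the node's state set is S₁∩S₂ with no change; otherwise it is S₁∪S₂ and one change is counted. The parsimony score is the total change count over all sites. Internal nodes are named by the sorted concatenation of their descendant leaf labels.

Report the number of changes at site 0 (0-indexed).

2

[col 0] LN: children L:{G}, N:{G} ∩→ {G}; cost 0
[col 0] RY: children R:{G}, Y:{A} ∪→ {A,G}; cost 1
[col 0] TZ: children T:{C}, Z:{C} ∩→ {C}; cost 0
[col 0] RTYZ: children RY:{A,G}, TZ:{C} ∪→ {A,C,G}; cost 1
[col 0] LNRTYZ: children LN:{G}, RTYZ:{A,C,G} ∩→ {G}; cost 0
[col 1] LN: children L:{T}, N:{C} ∪→ {C,T}; cost 1
[col 1] RY: children R:{A}, Y:{T} ∪→ {A,T}; cost 1
[col 1] TZ: children T:{C}, Z:{T} ∪→ {C,T}; cost 1
[col 1] RTYZ: children RY:{A,T}, TZ:{C,T} ∩→ {T}; cost 0
[col 1] LNRTYZ: children LN:{C,T}, RTYZ:{T} ∩→ {T}; cost 0
[col 2] LN: children L:{T}, N:{A} ∪→ {A,T}; cost 1
[col 2] RY: children R:{G}, Y:{A} ∪→ {A,G}; cost 1
[col 2] TZ: children T:{G}, Z:{T} ∪→ {G,T}; cost 1
[col 2] RTYZ: children RY:{A,G}, TZ:{G,T} ∩→ {G}; cost 0
[col 2] LNRTYZ: children LN:{A,T}, RTYZ:{G} ∪→ {A,G,T}; cost 1
[col 3] LN: children L:{G}, N:{T} ∪→ {G,T}; cost 1
[col 3] RY: children R:{C}, Y:{T} ∪→ {C,T}; cost 1
[col 3] TZ: children T:{T}, Z:{G} ∪→ {G,T}; cost 1
[col 3] RTYZ: children RY:{C,T}, TZ:{G,T} ∩→ {T}; cost 0
[col 3] LNRTYZ: children LN:{G,T}, RTYZ:{T} ∩→ {T}; cost 0
[col 4] LN: children L:{T}, N:{A} ∪→ {A,T}; cost 1
[col 4] RY: children R:{A}, Y:{T} ∪→ {A,T}; cost 1
[col 4] TZ: children T:{C}, Z:{T} ∪→ {C,T}; cost 1
[col 4] RTYZ: children RY:{A,T}, TZ:{C,T} ∩→ {T}; cost 0
[col 4] LNRTYZ: children LN:{A,T}, RTYZ:{T} ∩→ {T}; cost 0
[col 5] LN: children L:{C}, N:{A} ∪→ {A,C}; cost 1
[col 5] RY: children R:{T}, Y:{T} ∩→ {T}; cost 0
[col 5] TZ: children T:{T}, Z:{G} ∪→ {G,T}; cost 1
[col 5] RTYZ: children RY:{T}, TZ:{G,T} ∩→ {T}; cost 0
[col 5] LNRTYZ: children LN:{A,C}, RTYZ:{T} ∪→ {A,C,T}; cost 1
[col 6] LN: children L:{A}, N:{A} ∩→ {A}; cost 0
[col 6] RY: children R:{C}, Y:{A} ∪→ {A,C}; cost 1
[col 6] TZ: children T:{G}, Z:{T} ∪→ {G,T}; cost 1
[col 6] RTYZ: children RY:{A,C}, TZ:{G,T} ∪→ {A,C,G,T}; cost 1
[col 6] LNRTYZ: children LN:{A}, RTYZ:{A,C,G,T} ∩→ {A}; cost 0
per-site changes: [2, 3, 4, 3, 3, 3, 3]; total = 21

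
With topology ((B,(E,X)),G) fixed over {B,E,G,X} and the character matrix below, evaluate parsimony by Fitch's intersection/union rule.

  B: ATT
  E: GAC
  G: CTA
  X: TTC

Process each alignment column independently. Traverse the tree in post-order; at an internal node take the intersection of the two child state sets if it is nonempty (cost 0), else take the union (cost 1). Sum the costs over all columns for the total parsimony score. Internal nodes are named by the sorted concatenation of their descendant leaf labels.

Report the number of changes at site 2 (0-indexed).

site 0, node EX: E={G} ∪ X={T} → {G,T} (+1)
site 0, node BEX: B={A} ∪ EX={G,T} → {A,G,T} (+1)
site 0, node BEGX: BEX={A,G,T} ∪ G={C} → {A,C,G,T} (+1)
site 1, node EX: E={A} ∪ X={T} → {A,T} (+1)
site 1, node BEX: B={T} ∩ EX={A,T} → {T} (+0)
site 1, node BEGX: BEX={T} ∩ G={T} → {T} (+0)
site 2, node EX: E={C} ∩ X={C} → {C} (+0)
site 2, node BEX: B={T} ∪ EX={C} → {C,T} (+1)
site 2, node BEGX: BEX={C,T} ∪ G={A} → {A,C,T} (+1)
per-site changes: [3, 1, 2]; total = 6

2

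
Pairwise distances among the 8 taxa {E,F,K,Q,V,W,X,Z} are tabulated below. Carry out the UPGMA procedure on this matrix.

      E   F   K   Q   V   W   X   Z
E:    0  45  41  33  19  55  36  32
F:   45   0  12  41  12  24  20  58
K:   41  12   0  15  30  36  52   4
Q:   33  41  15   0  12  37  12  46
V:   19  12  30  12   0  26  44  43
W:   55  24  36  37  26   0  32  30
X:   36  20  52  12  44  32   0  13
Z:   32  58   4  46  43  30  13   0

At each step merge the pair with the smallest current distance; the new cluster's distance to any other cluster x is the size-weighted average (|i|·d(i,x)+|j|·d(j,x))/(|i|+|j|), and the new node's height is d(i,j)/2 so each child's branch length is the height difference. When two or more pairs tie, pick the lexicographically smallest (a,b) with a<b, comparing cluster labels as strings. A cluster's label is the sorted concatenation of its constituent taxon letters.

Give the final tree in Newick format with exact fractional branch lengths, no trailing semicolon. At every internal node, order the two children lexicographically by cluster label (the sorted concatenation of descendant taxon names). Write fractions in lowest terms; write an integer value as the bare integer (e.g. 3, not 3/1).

step 1: merge (K,Z) at d=4; branch lengths K→2, Z→2; new cluster KZ
  updated: d(E,KZ)=73/2, d(F,KZ)=35, d(KZ,Q)=61/2, d(KZ,V)=73/2, d(KZ,W)=33, d(KZ,X)=65/2
step 2: merge (F,V) at d=12; branch lengths F→6, V→6; new cluster FV
  updated: d(E,FV)=32, d(FV,KZ)=143/4, d(FV,Q)=53/2, d(FV,W)=25, d(FV,X)=32
step 3: merge (Q,X) at d=12; branch lengths Q→6, X→6; new cluster QX
  updated: d(E,QX)=69/2, d(FV,QX)=117/4, d(KZ,QX)=63/2, d(QX,W)=69/2
step 4: merge (FV,W) at d=25; branch lengths FV→13/2, W→25/2; new cluster FVW
  updated: d(E,FVW)=119/3, d(FVW,KZ)=209/6, d(FVW,QX)=31
step 5: merge (FVW,QX) at d=31; branch lengths FVW→3, QX→19/2; new cluster FQVWX
  updated: d(E,FQVWX)=188/5, d(FQVWX,KZ)=67/2
step 6: merge (FQVWX,KZ) at d=67/2; branch lengths FQVWX→5/4, KZ→59/4; new cluster FKQVWXZ
  updated: d(E,FKQVWXZ)=261/7
step 7: merge (E,FKQVWXZ) at d=261/7; branch lengths E→261/14, FKQVWXZ→53/28; new cluster EFKQVWXZ
final tree: (E:261/14,((((F:6,V:6):13/2,W:25/2):3,(Q:6,X:6):19/2):5/4,(K:2,Z:2):59/4):53/28)
total length: 2689/28

(E:261/14,((((F:6,V:6):13/2,W:25/2):3,(Q:6,X:6):19/2):5/4,(K:2,Z:2):59/4):53/28)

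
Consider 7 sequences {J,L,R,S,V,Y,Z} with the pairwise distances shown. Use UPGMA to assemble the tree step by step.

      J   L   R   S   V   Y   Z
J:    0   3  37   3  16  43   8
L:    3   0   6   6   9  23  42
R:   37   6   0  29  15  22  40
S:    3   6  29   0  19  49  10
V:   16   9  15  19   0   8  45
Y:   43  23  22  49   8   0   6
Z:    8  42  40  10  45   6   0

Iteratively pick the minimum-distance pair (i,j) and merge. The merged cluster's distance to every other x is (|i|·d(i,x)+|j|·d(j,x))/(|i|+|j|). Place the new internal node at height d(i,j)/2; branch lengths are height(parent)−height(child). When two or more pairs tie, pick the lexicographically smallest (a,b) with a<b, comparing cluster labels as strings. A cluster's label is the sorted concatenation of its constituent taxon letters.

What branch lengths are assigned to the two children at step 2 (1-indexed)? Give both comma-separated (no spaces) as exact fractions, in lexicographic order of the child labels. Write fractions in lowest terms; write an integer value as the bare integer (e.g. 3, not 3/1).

1. join J+L (d=3) ⇒ JL; edges |J|=3/2, |L|=3/2
  updated: d(JL,R)=43/2, d(JL,S)=9/2, d(JL,V)=25/2, d(JL,Y)=33, d(JL,Z)=25
2. join JL+S (d=9/2) ⇒ JLS; edges |JL|=3/4, |S|=9/4
  updated: d(JLS,R)=24, d(JLS,V)=44/3, d(JLS,Y)=115/3, d(JLS,Z)=20
3. join Y+Z (d=6) ⇒ YZ; edges |Y|=3, |Z|=3
  updated: d(JLS,YZ)=175/6, d(R,YZ)=31, d(V,YZ)=53/2
4. join JLS+V (d=44/3) ⇒ JLSV; edges |JLS|=61/12, |V|=22/3
  updated: d(JLSV,R)=87/4, d(JLSV,YZ)=57/2
5. join JLSV+R (d=87/4) ⇒ JLRSV; edges |JLSV|=85/24, |R|=87/8
  updated: d(JLRSV,YZ)=29
6. join JLRSV+YZ (d=29) ⇒ JLRSVYZ; edges |JLRSV|=29/8, |YZ|=23/2
final tree: (((((J:3/2,L:3/2):3/4,S:9/4):61/12,V:22/3):85/24,R:87/8):29/8,(Y:3,Z:3):23/2)
total length: 1295/24

3/4,9/4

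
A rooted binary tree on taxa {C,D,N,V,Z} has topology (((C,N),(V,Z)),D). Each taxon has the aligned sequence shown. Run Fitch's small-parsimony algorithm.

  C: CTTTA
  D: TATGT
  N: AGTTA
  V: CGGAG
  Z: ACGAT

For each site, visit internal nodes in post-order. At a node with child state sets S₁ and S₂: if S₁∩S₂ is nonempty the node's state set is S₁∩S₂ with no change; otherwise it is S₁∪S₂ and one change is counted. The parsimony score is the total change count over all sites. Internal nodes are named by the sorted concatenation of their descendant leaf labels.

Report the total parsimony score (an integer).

11

site 0, node CN: C={C} ∪ N={A} → {A,C} (+1)
site 0, node VZ: V={C} ∪ Z={A} → {A,C} (+1)
site 0, node CNVZ: CN={A,C} ∩ VZ={A,C} → {A,C} (+0)
site 0, node CDNVZ: CNVZ={A,C} ∪ D={T} → {A,C,T} (+1)
site 1, node CN: C={T} ∪ N={G} → {G,T} (+1)
site 1, node VZ: V={G} ∪ Z={C} → {C,G} (+1)
site 1, node CNVZ: CN={G,T} ∩ VZ={C,G} → {G} (+0)
site 1, node CDNVZ: CNVZ={G} ∪ D={A} → {A,G} (+1)
site 2, node CN: C={T} ∩ N={T} → {T} (+0)
site 2, node VZ: V={G} ∩ Z={G} → {G} (+0)
site 2, node CNVZ: CN={T} ∪ VZ={G} → {G,T} (+1)
site 2, node CDNVZ: CNVZ={G,T} ∩ D={T} → {T} (+0)
site 3, node CN: C={T} ∩ N={T} → {T} (+0)
site 3, node VZ: V={A} ∩ Z={A} → {A} (+0)
site 3, node CNVZ: CN={T} ∪ VZ={A} → {A,T} (+1)
site 3, node CDNVZ: CNVZ={A,T} ∪ D={G} → {A,G,T} (+1)
site 4, node CN: C={A} ∩ N={A} → {A} (+0)
site 4, node VZ: V={G} ∪ Z={T} → {G,T} (+1)
site 4, node CNVZ: CN={A} ∪ VZ={G,T} → {A,G,T} (+1)
site 4, node CDNVZ: CNVZ={A,G,T} ∩ D={T} → {T} (+0)
per-site changes: [3, 3, 1, 2, 2]; total = 11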